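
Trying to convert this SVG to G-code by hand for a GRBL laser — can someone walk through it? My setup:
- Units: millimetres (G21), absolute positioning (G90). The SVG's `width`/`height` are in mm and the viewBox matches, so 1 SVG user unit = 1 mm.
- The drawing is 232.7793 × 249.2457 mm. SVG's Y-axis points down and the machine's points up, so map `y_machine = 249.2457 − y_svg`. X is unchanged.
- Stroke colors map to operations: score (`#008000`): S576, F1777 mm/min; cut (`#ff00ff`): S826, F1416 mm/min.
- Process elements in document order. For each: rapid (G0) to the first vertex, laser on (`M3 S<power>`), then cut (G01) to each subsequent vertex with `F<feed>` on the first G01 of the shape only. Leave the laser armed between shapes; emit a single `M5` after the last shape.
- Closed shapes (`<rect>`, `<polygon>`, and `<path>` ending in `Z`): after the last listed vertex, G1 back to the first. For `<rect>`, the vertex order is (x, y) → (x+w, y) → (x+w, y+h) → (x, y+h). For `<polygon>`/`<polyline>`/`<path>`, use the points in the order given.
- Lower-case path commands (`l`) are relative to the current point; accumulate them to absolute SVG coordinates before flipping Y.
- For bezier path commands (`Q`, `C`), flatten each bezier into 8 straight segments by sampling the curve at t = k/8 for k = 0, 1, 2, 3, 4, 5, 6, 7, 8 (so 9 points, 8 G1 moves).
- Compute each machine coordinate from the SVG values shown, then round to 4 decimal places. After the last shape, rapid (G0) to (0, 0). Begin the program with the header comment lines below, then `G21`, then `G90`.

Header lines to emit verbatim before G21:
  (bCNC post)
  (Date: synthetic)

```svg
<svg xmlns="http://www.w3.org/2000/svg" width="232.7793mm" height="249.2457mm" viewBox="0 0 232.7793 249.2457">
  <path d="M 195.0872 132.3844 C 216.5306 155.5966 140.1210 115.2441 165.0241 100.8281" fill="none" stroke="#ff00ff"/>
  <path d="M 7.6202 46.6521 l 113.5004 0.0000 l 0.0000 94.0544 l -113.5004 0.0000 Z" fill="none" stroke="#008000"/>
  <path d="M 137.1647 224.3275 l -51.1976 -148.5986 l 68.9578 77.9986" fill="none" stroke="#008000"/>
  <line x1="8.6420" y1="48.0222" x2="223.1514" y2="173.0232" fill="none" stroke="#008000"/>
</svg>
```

(bCNC post)
(Date: synthetic)
G21
G90
G0 X195.0872 Y116.8613
M3 S826
G01 X198.9306 Y110.9615 F1416
G01 X195.9343 Y109.9721
G01 X188.4322 Y112.8441
G01 X178.7583 Y118.5289
G01 X169.2465 Y125.9774
G01 X162.2309 Y134.1410
G01 X160.0455 Y141.9706
G01 X165.0241 Y148.4176
G0 X7.6202 Y202.5936
M3 S576
G01 X121.1206 Y202.5936 F1777
G01 X121.1206 Y108.5392
G01 X7.6202 Y108.5392
G01 X7.6202 Y202.5936
G0 X137.1647 Y24.9182
M3 S576
G01 X85.9671 Y173.5168 F1777
G01 X154.9249 Y95.5182
G0 X8.6420 Y201.2235
M3 S576
G01 X223.1514 Y76.2225 F1777
M5
G0 X0.0000 Y0.0000

1 u = 1 mm; y_m = 249.2457 − y.

[1] `<path>` cubic bezier, #ff00ff→cut S826 F1416: (195.0872,116.8613) → (198.9306,110.9615) → (195.9343,109.9721) → (188.4322,112.8441) → (178.7583,118.5289) → (169.2465,125.9774) → (162.2309,134.1410) → (160.0455,141.9706) → (165.0241,148.4176)

[2] `<path>` rectangle, #008000→score S576 F1777: (7.6202,202.5936) → (121.1206,202.5936) → (121.1206,108.5392) → (7.6202,108.5392) → (7.6202,202.5936) (closed)

[3] `<path>` open polyline, #008000→score S576 F1777: (137.1647,24.9182) → (85.9671,173.5168) → (154.9249,95.5182)

[4] `<line>` line segment, #008000→score S576 F1777: (8.6420,201.2235) → (223.1514,76.2225)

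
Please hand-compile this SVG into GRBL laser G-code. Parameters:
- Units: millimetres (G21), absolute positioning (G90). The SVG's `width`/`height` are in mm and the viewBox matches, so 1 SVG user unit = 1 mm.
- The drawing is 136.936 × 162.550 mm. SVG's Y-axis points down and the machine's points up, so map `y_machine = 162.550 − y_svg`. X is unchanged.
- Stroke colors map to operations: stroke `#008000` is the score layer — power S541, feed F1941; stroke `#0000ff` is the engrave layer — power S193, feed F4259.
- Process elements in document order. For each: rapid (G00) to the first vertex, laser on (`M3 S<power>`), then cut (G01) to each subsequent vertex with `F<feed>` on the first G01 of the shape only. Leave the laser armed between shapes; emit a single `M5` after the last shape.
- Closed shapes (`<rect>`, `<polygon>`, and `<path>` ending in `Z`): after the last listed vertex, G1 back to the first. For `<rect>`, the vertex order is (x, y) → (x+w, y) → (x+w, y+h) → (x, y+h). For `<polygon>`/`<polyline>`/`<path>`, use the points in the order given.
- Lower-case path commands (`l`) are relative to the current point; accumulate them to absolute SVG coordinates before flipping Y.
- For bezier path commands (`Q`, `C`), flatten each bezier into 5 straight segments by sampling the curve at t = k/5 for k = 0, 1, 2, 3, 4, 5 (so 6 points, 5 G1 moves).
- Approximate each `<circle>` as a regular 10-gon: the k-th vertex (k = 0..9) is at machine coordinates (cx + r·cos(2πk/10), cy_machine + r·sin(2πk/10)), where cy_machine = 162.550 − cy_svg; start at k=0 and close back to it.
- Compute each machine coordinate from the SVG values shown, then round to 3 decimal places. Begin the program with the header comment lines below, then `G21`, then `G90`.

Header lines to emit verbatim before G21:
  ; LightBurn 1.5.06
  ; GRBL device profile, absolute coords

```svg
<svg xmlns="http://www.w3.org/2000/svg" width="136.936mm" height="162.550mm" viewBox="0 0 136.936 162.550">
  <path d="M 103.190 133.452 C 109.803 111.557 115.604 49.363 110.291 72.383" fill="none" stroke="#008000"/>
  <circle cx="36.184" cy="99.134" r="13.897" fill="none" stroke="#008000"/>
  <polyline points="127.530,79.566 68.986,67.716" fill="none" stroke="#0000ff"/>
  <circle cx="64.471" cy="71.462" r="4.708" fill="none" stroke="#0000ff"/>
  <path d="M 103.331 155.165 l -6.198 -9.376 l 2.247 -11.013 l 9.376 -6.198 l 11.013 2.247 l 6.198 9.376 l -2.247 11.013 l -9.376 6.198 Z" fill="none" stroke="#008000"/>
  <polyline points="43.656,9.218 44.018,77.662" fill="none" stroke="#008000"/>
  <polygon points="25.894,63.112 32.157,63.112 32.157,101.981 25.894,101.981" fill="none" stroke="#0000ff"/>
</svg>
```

viewBox `0 0 136.936 162.550` with mm width/height → 1 unit = 1 mm. Flip: y_m = 162.550 − y_svg.

**Shape 1** — `<path>` cubic bezier, stroke `#008000` → score (S541, F1941). Control points (SVG): P0=(103.190,133.452), P1=(109.803,111.557), P2=(115.604,49.363), P3=(110.291,72.383); sampled at t=k/5. Machine vertices: (103.190,29.098) → (106.978,46.067) → (110.077,66.683) → (111.991,84.921) → (112.228,94.757) → (110.291,90.167). Open path.

**Shape 2** — `<circle>` circle, stroke `#008000` → score (S541, F1941). Machine vertices: (50.081,63.416) → (47.427,71.584) → (40.478,76.633) → (31.890,76.633) → (24.941,71.584) → (22.287,63.416) → (24.941,55.248) → (31.890,50.199) → (40.478,50.199) → (47.427,55.248) → (50.081,63.416). Closed: final G1 returns to the first vertex.

**Shape 3** — `<polyline>` line segment, stroke `#0000ff` → engrave (S193, F4259). Machine vertices: (127.530,82.984) → (68.986,94.834). Open path.

**Shape 4** — `<circle>` circle, stroke `#0000ff` → engrave (S193, F4259). Machine vertices: (69.179,91.088) → (68.280,93.855) → (65.926,95.566) → (63.016,95.566) → (60.662,93.855) → (59.763,91.088) → (60.662,88.321) → (63.016,86.610) → (65.926,86.610) → (68.280,88.321) → (69.179,91.088). Closed: final G1 returns to the first vertex.

**Shape 5** — `<path>` regular polygon, stroke `#008000` → score (S541, F1941). Machine vertices: (103.331,7.385) → (97.133,16.761) → (99.380,27.774) → (108.756,33.972) → (119.769,31.725) → (125.967,22.349) → (123.720,11.336) → (114.344,5.138) → (103.331,7.385). Closed: final G1 returns to the first vertex.

**Shape 6** — `<polyline>` line segment, stroke `#008000` → score (S541, F1941). Machine vertices: (43.656,153.332) → (44.018,84.888). Open path.

**Shape 7** — `<polygon>` rectangle, stroke `#0000ff` → engrave (S193, F4259). Machine vertices: (25.894,99.438) → (32.157,99.438) → (32.157,60.569) → (25.894,60.569) → (25.894,99.438). Closed: final G1 returns to the first vertex.

; LightBurn 1.5.06
; GRBL device profile, absolute coords
G21
G90
G00 X103.190 Y29.098
M3 S541
G01 X106.978 Y46.067 F1941
G01 X110.077 Y66.683
G01 X111.991 Y84.921
G01 X112.228 Y94.757
G01 X110.291 Y90.167
G00 X50.081 Y63.416
M3 S541
G01 X47.427 Y71.584 F1941
G01 X40.478 Y76.633
G01 X31.890 Y76.633
G01 X24.941 Y71.584
G01 X22.287 Y63.416
G01 X24.941 Y55.248
G01 X31.890 Y50.199
G01 X40.478 Y50.199
G01 X47.427 Y55.248
G01 X50.081 Y63.416
G00 X127.530 Y82.984
M3 S193
G01 X68.986 Y94.834 F4259
G00 X69.179 Y91.088
M3 S193
G01 X68.280 Y93.855 F4259
G01 X65.926 Y95.566
G01 X63.016 Y95.566
G01 X60.662 Y93.855
G01 X59.763 Y91.088
G01 X60.662 Y88.321
G01 X63.016 Y86.610
G01 X65.926 Y86.610
G01 X68.280 Y88.321
G01 X69.179 Y91.088
G00 X103.331 Y7.385
M3 S541
G01 X97.133 Y16.761 F1941
G01 X99.380 Y27.774
G01 X108.756 Y33.972
G01 X119.769 Y31.725
G01 X125.967 Y22.349
G01 X123.720 Y11.336
G01 X114.344 Y5.138
G01 X103.331 Y7.385
G00 X43.656 Y153.332
M3 S541
G01 X44.018 Y84.888 F1941
G00 X25.894 Y99.438
M3 S193
G01 X32.157 Y99.438 F4259
G01 X32.157 Y60.569
G01 X25.894 Y60.569
G01 X25.894 Y99.438
M5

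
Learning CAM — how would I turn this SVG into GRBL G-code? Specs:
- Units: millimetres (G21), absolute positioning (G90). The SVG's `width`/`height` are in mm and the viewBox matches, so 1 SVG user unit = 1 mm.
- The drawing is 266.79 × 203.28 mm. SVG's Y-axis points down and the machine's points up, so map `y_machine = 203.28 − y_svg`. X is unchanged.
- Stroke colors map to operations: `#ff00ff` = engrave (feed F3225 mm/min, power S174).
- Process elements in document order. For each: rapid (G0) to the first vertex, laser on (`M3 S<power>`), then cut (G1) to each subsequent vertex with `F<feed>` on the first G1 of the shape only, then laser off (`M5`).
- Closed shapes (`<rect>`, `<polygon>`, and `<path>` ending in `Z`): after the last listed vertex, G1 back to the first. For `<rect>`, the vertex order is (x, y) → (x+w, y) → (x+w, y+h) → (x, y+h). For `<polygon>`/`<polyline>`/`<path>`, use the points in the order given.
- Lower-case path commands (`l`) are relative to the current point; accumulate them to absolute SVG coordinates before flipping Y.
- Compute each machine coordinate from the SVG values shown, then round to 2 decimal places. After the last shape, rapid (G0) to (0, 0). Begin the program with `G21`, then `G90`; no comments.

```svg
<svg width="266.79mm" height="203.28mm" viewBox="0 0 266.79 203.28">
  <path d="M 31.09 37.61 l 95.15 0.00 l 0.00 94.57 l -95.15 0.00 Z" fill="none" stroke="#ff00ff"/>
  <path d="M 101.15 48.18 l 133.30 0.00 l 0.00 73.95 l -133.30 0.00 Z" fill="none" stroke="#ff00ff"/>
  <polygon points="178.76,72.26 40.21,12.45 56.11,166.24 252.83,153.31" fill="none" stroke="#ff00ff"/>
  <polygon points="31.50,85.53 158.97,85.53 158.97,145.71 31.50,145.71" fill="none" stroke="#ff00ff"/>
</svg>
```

G21
G90
G0 X31.09 Y165.67
M3 S174
G1 X126.24 Y165.67 F3225
G1 X126.24 Y71.10
G1 X31.09 Y71.10
G1 X31.09 Y165.67
M5
G0 X101.15 Y155.10
M3 S174
G1 X234.45 Y155.10 F3225
G1 X234.45 Y81.15
G1 X101.15 Y81.15
G1 X101.15 Y155.10
M5
G0 X178.76 Y131.02
M3 S174
G1 X40.21 Y190.83 F3225
G1 X56.11 Y37.04
G1 X252.83 Y49.97
G1 X178.76 Y131.02
M5
G0 X31.50 Y117.75
M3 S174
G1 X158.97 Y117.75 F3225
G1 X158.97 Y57.57
G1 X31.50 Y57.57
G1 X31.50 Y117.75
M5
G0 X0.00 Y0.00

Since the viewBox matches the mm dimensions, user units are millimetres directly. The only transform is the Y-flip y_m = 203.28 − y_svg.

Shape 1 is a rectangle drawn with `<path>`. Its stroke #ff00ff means engrave at S174, F3225. After flipping Y the toolpath is (31.09,165.67) → (126.24,165.67) → (126.24,71.10) → (31.09,71.10) → (31.09,165.67), returning to the start.

Shape 2 is a rectangle drawn with `<path>`. Its stroke #ff00ff means engrave at S174, F3225. After flipping Y the toolpath is (101.15,155.10) → (234.45,155.10) → (234.45,81.15) → (101.15,81.15) → (101.15,155.10), returning to the start.

Shape 3 is a closed polygon drawn with `<polygon>`. Its stroke #ff00ff means engrave at S174, F3225. After flipping Y the toolpath is (178.76,131.02) → (40.21,190.83) → (56.11,37.04) → (252.83,49.97) → (178.76,131.02), returning to the start.

Shape 4 is a rectangle drawn with `<polygon>`. Its stroke #ff00ff means engrave at S174, F3225. After flipping Y the toolpath is (31.50,117.75) → (158.97,117.75) → (158.97,57.57) → (31.50,57.57) → (31.50,117.75), returning to the start.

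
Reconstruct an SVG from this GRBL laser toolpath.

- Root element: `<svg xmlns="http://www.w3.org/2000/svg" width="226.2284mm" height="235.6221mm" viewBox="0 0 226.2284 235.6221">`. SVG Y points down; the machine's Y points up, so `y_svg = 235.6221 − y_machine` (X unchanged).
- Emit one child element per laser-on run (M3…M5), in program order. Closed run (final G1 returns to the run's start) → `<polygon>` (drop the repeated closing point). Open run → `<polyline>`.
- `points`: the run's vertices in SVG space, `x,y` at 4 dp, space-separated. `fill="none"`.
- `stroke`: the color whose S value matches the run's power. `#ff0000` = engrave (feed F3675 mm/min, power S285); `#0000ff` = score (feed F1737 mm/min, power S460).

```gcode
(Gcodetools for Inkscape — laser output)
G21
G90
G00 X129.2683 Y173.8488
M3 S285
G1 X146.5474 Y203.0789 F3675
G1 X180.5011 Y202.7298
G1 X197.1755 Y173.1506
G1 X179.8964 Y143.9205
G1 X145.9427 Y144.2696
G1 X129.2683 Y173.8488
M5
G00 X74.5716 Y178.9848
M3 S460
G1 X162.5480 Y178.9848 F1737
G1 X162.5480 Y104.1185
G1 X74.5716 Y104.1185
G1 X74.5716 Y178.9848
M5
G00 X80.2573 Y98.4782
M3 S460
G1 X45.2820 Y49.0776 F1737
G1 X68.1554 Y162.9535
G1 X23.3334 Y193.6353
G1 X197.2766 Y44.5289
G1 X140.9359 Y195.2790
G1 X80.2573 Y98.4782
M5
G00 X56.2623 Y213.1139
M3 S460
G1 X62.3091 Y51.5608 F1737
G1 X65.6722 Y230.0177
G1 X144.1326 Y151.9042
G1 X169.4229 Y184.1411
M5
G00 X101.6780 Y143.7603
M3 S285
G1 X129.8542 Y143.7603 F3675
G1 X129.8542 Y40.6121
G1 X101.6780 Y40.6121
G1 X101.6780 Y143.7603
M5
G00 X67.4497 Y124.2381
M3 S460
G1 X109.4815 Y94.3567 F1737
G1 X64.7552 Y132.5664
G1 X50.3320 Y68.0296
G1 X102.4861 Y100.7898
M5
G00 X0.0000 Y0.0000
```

<svg xmlns="http://www.w3.org/2000/svg" width="226.2284mm" height="235.6221mm" viewBox="0 0 226.2284 235.6221">
  <polygon points="129.2683,61.7733 146.5474,32.5432 180.5011,32.8923 197.1755,62.4715 179.8964,91.7016 145.9427,91.3525" fill="none" stroke="#ff0000"/>
  <polygon points="74.5716,56.6373 162.5480,56.6373 162.5480,131.5036 74.5716,131.5036" fill="none" stroke="#0000ff"/>
  <polygon points="80.2573,137.1439 45.2820,186.5445 68.1554,72.6686 23.3334,41.9868 197.2766,191.0932 140.9359,40.3431" fill="none" stroke="#0000ff"/>
  <polyline points="56.2623,22.5082 62.3091,184.0613 65.6722,5.6044 144.1326,83.7179 169.4229,51.4810" fill="none" stroke="#0000ff"/>
  <polygon points="101.6780,91.8618 129.8542,91.8618 129.8542,195.0100 101.6780,195.0100" fill="none" stroke="#ff0000"/>
  <polyline points="67.4497,111.3840 109.4815,141.2654 64.7552,103.0557 50.3320,167.5925 102.4861,134.8323" fill="none" stroke="#0000ff"/>
</svg>

Machine Y-up, SVG Y-down with viewBox height 235.6221, so y_svg = 235.6221 − y_machine; X carries over.

Run 1: the run's S285 means `#ff0000` (engrave). The run returns to its start, so emit a `<polygon>` with points (Y-flipped): 129.2683,61.7733 146.5474,32.5432 180.5011,32.8923 197.1755,62.4715 179.8964,91.7016 145.9427,91.3525.

Run 2: S460 ⇒ score layer `#0000ff`. The run returns to its start, so emit a `<polygon>` with points (Y-flipped): 74.5716,56.6373 162.5480,56.6373 162.5480,131.5036 74.5716,131.5036.

Run 3: the run's S460 means `#0000ff` (score). The run returns to its start, so emit a `<polygon>` with points (Y-flipped): 80.2573,137.1439 45.2820,186.5445 68.1554,72.6686 23.3334,41.9868 197.2766,191.0932 140.9359,40.3431.

Run 4: S460 ⇒ score layer `#0000ff`. The run is open, so emit a `<polyline>` with points (Y-flipped): 56.2623,22.5082 62.3091,184.0613 65.6722,5.6044 144.1326,83.7179 169.4229,51.4810.

Run 5: the run's S285 means `#ff0000` (engrave). The run returns to its start, so emit a `<polygon>` with points (Y-flipped): 101.6780,91.8618 129.8542,91.8618 129.8542,195.0100 101.6780,195.0100.

Run 6: S460 ⇒ score layer `#0000ff`. The run is open, so emit a `<polyline>` with points (Y-flipped): 67.4497,111.3840 109.4815,141.2654 64.7552,103.0557 50.3320,167.5925 102.4861,134.8323.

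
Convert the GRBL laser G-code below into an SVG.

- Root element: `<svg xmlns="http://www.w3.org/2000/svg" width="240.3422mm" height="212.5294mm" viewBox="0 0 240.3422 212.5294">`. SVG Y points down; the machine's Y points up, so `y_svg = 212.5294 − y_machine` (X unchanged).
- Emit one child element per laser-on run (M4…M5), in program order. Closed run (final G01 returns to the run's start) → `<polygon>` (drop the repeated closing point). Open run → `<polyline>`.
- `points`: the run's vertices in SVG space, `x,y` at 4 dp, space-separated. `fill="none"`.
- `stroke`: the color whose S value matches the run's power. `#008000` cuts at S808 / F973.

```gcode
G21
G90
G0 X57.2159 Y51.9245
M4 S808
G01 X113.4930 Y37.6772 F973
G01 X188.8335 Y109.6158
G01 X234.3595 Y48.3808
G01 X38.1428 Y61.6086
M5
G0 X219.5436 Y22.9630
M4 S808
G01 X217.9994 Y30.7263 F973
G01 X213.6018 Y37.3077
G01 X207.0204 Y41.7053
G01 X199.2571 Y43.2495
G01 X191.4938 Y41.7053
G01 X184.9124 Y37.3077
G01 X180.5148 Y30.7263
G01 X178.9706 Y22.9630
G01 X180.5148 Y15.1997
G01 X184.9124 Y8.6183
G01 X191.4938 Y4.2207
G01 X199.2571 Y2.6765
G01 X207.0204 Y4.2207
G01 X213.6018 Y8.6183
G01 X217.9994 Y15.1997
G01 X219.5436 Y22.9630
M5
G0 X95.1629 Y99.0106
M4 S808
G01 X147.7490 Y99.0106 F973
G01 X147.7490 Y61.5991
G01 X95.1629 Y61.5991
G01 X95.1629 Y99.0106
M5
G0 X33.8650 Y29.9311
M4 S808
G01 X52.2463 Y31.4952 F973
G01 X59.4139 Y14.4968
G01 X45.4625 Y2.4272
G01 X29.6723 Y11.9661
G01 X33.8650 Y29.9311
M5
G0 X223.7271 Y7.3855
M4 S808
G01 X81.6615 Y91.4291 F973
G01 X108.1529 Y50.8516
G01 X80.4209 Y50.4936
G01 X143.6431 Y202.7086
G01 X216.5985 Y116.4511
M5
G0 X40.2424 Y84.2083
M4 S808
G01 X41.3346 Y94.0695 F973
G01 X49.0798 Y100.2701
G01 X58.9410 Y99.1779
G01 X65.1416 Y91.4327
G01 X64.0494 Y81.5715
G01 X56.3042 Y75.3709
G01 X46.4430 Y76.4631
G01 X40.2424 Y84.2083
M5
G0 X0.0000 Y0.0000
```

Machine Y-up, SVG Y-down with viewBox height 212.5294, so y_svg = 212.5294 − y_machine; X carries over. Every run uses S808, so all elements get stroke `#008000` (cut).

Run 1: The run is open, so emit a `<polyline>` with points (Y-flipped): 57.2159,160.6049 113.4930,174.8522 188.8335,102.9136 234.3595,164.1486 38.1428,150.9208.

Run 2: The run returns to its start, so emit a `<polygon>` with points (Y-flipped): 219.5436,189.5664 217.9994,181.8031 213.6018,175.2217 207.0204,170.8241 199.2571,169.2799 191.4938,170.8241 184.9124,175.2217 180.5148,181.8031 178.9706,189.5664 180.5148,197.3297 184.9124,203.9111 191.4938,208.3087 199.2571,209.8529 207.0204,208.3087 213.6018,203.9111 217.9994,197.3297.

Run 3: The run returns to its start, so emit a `<polygon>` with points (Y-flipped): 95.1629,113.5188 147.7490,113.5188 147.7490,150.9303 95.1629,150.9303.

Run 4: The run returns to its start, so emit a `<polygon>` with points (Y-flipped): 33.8650,182.5983 52.2463,181.0342 59.4139,198.0326 45.4625,210.1022 29.6723,200.5633.

Run 5: The run is open, so emit a `<polyline>` with points (Y-flipped): 223.7271,205.1439 81.6615,121.1003 108.1529,161.6778 80.4209,162.0358 143.6431,9.8208 216.5985,96.0783.

Run 6: The run returns to its start, so emit a `<polygon>` with points (Y-flipped): 40.2424,128.3211 41.3346,118.4599 49.0798,112.2593 58.9410,113.3515 65.1416,121.0967 64.0494,130.9579 56.3042,137.1585 46.4430,136.0663.

<svg xmlns="http://www.w3.org/2000/svg" width="240.3422mm" height="212.5294mm" viewBox="0 0 240.3422 212.5294">
  <polyline points="57.2159,160.6049 113.4930,174.8522 188.8335,102.9136 234.3595,164.1486 38.1428,150.9208" fill="none" stroke="#008000"/>
  <polygon points="219.5436,189.5664 217.9994,181.8031 213.6018,175.2217 207.0204,170.8241 199.2571,169.2799 191.4938,170.8241 184.9124,175.2217 180.5148,181.8031 178.9706,189.5664 180.5148,197.3297 184.9124,203.9111 191.4938,208.3087 199.2571,209.8529 207.0204,208.3087 213.6018,203.9111 217.9994,197.3297" fill="none" stroke="#008000"/>
  <polygon points="95.1629,113.5188 147.7490,113.5188 147.7490,150.9303 95.1629,150.9303" fill="none" stroke="#008000"/>
  <polygon points="33.8650,182.5983 52.2463,181.0342 59.4139,198.0326 45.4625,210.1022 29.6723,200.5633" fill="none" stroke="#008000"/>
  <polyline points="223.7271,205.1439 81.6615,121.1003 108.1529,161.6778 80.4209,162.0358 143.6431,9.8208 216.5985,96.0783" fill="none" stroke="#008000"/>
  <polygon points="40.2424,128.3211 41.3346,118.4599 49.0798,112.2593 58.9410,113.3515 65.1416,121.0967 64.0494,130.9579 56.3042,137.1585 46.4430,136.0663" fill="none" stroke="#008000"/>
</svg>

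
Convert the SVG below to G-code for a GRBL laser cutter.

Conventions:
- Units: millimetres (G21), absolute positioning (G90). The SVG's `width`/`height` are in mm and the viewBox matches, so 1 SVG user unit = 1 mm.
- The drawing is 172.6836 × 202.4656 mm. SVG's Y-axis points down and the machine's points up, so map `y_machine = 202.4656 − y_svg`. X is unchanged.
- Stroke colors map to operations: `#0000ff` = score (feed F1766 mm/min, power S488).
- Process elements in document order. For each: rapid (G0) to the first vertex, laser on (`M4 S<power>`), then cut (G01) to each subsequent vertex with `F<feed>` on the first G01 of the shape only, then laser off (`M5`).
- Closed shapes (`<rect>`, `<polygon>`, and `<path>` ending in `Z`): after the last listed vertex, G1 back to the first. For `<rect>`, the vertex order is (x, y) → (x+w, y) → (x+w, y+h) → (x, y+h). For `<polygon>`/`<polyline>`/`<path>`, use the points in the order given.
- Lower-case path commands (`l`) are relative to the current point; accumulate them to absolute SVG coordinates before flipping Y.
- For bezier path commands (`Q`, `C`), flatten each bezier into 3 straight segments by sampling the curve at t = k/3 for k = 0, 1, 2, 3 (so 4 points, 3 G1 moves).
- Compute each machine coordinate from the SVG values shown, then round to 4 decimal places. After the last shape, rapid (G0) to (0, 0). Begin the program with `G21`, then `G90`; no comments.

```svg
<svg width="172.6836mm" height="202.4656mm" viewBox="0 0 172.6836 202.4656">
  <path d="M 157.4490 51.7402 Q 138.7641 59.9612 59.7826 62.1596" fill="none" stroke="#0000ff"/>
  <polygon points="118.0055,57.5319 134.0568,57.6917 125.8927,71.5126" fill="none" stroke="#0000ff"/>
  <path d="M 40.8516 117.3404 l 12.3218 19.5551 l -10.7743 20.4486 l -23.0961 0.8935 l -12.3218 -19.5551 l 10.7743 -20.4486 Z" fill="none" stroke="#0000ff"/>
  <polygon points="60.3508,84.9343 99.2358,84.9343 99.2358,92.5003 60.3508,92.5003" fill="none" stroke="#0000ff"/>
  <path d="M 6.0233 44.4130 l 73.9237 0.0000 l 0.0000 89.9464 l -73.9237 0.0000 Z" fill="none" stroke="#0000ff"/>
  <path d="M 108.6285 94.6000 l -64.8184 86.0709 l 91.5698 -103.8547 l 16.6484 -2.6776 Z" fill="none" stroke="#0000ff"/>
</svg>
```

G21
G90
G0 X157.4490 Y150.7254
M4 S488
G01 X138.2928 Y145.9139 F1766
G01 X105.7373 Y142.4408
G01 X59.7826 Y140.3060
M5
G0 X118.0055 Y144.9337
M4 S488
G01 X134.0568 Y144.7739 F1766
G01 X125.8927 Y130.9530
G01 X118.0055 Y144.9337
M5
G0 X40.8516 Y85.1252
M4 S488
G01 X53.1734 Y65.5701 F1766
G01 X42.3991 Y45.1215
G01 X19.3030 Y44.2280
G01 X6.9812 Y63.7831
G01 X17.7555 Y84.2317
G01 X40.8516 Y85.1252
M5
G0 X60.3508 Y117.5313
M4 S488
G01 X99.2358 Y117.5313 F1766
G01 X99.2358 Y109.9653
G01 X60.3508 Y109.9653
G01 X60.3508 Y117.5313
M5
G0 X6.0233 Y158.0526
M4 S488
G01 X79.9470 Y158.0526 F1766
G01 X79.9470 Y68.1062
G01 X6.0233 Y68.1062
G01 X6.0233 Y158.0526
M5
G0 X108.6285 Y107.8656
M4 S488
G01 X43.8101 Y21.7947 F1766
G01 X135.3799 Y125.6494
G01 X152.0283 Y128.3270
G01 X108.6285 Y107.8656
M5
G0 X0.0000 Y0.0000

1 u = 1 mm; y_m = 202.4656 − y.

[1] `<path>` quadratic bezier, #0000ff→score S488 F1766: (157.4490,150.7254) → (138.2928,145.9139) → (105.7373,142.4408) → (59.7826,140.3060)

[2] `<polygon>` regular polygon, #0000ff→score S488 F1766: (118.0055,144.9337) → (134.0568,144.7739) → (125.8927,130.9530) → (118.0055,144.9337) (closed)

[3] `<path>` regular polygon, #0000ff→score S488 F1766: (40.8516,85.1252) → (53.1734,65.5701) → (42.3991,45.1215) → (19.3030,44.2280) → (6.9812,63.7831) → (17.7555,84.2317) → (40.8516,85.1252) (closed)

[4] `<polygon>` rectangle, #0000ff→score S488 F1766: (60.3508,117.5313) → (99.2358,117.5313) → (99.2358,109.9653) → (60.3508,109.9653) → (60.3508,117.5313) (closed)

[5] `<path>` rectangle, #0000ff→score S488 F1766: (6.0233,158.0526) → (79.9470,158.0526) → (79.9470,68.1062) → (6.0233,68.1062) → (6.0233,158.0526) (closed)

[6] `<path>` closed polygon, #0000ff→score S488 F1766: (108.6285,107.8656) → (43.8101,21.7947) → (135.3799,125.6494) → (152.0283,128.3270) → (108.6285,107.8656) (closed)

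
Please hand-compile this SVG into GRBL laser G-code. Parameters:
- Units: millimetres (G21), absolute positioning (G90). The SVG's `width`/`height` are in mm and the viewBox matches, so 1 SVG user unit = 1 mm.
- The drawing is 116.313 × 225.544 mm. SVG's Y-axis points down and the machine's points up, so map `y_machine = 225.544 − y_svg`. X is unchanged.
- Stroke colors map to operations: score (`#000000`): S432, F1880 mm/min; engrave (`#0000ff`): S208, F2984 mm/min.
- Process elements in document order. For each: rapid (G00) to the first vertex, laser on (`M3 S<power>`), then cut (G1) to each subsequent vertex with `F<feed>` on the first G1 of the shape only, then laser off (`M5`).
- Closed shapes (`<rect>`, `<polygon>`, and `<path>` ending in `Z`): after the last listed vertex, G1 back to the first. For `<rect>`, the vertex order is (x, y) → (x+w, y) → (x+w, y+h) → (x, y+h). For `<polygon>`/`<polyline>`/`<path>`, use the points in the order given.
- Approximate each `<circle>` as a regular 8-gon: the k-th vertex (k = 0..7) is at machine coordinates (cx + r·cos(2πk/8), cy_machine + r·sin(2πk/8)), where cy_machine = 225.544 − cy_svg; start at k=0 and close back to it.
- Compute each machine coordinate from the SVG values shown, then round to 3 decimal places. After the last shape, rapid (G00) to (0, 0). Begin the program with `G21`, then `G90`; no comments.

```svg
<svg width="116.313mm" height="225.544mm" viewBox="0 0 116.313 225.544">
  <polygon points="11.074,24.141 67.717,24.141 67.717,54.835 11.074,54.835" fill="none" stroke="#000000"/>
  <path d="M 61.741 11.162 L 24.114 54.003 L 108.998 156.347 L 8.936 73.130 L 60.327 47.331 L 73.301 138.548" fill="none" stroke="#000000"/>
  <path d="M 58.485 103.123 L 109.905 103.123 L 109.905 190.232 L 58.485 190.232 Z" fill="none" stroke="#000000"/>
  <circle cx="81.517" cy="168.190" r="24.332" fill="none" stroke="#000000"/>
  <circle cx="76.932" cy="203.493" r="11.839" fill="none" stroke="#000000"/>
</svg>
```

1 u = 1 mm; y_m = 225.544 − y.

[1] `<polygon>` rectangle, #000000→score S432 F1880: (11.074,201.403) → (67.717,201.403) → (67.717,170.709) → (11.074,170.709) → (11.074,201.403) (closed)

[2] `<path>` open polyline, #000000→score S432 F1880: (61.741,214.382) → (24.114,171.541) → (108.998,69.197) → (8.936,152.414) → (60.327,178.213) → (73.301,86.996)

[3] `<path>` rectangle, #000000→score S432 F1880: (58.485,122.421) → (109.905,122.421) → (109.905,35.312) → (58.485,35.312) → (58.485,122.421) (closed)

[4] `<circle>` circle, #000000→score S432 F1880: (105.849,57.354) → (98.722,74.559) → (81.517,81.686) → (64.312,74.559) → (57.185,57.354) → (64.312,40.149) → (81.517,33.022) → (98.722,40.149) → (105.849,57.354) (closed)

[5] `<circle>` circle, #000000→score S432 F1880: (88.771,22.051) → (85.303,30.422) → (76.932,33.890) → (68.561,30.422) → (65.093,22.051) → (68.561,13.680) → (76.932,10.212) → (85.303,13.680) → (88.771,22.051) (closed)

G21
G90
G00 X11.074 Y201.403
M3 S432
G1 X67.717 Y201.403 F1880
G1 X67.717 Y170.709
G1 X11.074 Y170.709
G1 X11.074 Y201.403
M5
G00 X61.741 Y214.382
M3 S432
G1 X24.114 Y171.541 F1880
G1 X108.998 Y69.197
G1 X8.936 Y152.414
G1 X60.327 Y178.213
G1 X73.301 Y86.996
M5
G00 X58.485 Y122.421
M3 S432
G1 X109.905 Y122.421 F1880
G1 X109.905 Y35.312
G1 X58.485 Y35.312
G1 X58.485 Y122.421
M5
G00 X105.849 Y57.354
M3 S432
G1 X98.722 Y74.559 F1880
G1 X81.517 Y81.686
G1 X64.312 Y74.559
G1 X57.185 Y57.354
G1 X64.312 Y40.149
G1 X81.517 Y33.022
G1 X98.722 Y40.149
G1 X105.849 Y57.354
M5
G00 X88.771 Y22.051
M3 S432
G1 X85.303 Y30.422 F1880
G1 X76.932 Y33.890
G1 X68.561 Y30.422
G1 X65.093 Y22.051
G1 X68.561 Y13.680
G1 X76.932 Y10.212
G1 X85.303 Y13.680
G1 X88.771 Y22.051
M5
G00 X0.000 Y0.000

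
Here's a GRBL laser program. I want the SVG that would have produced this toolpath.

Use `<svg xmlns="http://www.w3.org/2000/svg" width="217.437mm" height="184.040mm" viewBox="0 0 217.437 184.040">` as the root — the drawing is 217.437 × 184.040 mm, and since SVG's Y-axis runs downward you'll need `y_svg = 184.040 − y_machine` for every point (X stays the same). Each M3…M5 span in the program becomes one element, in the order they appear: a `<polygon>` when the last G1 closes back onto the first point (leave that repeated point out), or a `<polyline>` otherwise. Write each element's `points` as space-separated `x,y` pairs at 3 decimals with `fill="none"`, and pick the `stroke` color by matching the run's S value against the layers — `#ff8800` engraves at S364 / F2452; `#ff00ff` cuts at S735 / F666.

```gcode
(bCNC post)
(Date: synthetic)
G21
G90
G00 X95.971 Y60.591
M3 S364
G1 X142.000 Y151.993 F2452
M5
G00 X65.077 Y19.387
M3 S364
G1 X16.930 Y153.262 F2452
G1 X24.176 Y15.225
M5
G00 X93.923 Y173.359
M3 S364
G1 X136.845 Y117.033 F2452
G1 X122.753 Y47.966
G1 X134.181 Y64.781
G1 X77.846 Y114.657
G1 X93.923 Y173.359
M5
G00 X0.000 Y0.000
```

<svg xmlns="http://www.w3.org/2000/svg" width="217.437mm" height="184.040mm" viewBox="0 0 217.437 184.040">
  <polyline points="95.971,123.449 142.000,32.047" fill="none" stroke="#ff8800"/>
  <polyline points="65.077,164.653 16.930,30.778 24.176,168.815" fill="none" stroke="#ff8800"/>
  <polygon points="93.923,10.681 136.845,67.007 122.753,136.074 134.181,119.259 77.846,69.383" fill="none" stroke="#ff8800"/>
</svg>

y_svg = 184.040 − y_m. Every run uses S364, so all elements get stroke `#ff8800` (engrave).

[1] open run; points: 95.971,123.449 142.000,32.047

[2] open run; points: 65.077,164.653 16.930,30.778 24.176,168.815

[3] closed run; points: 93.923,10.681 136.845,67.007 122.753,136.074 134.181,119.259 77.846,69.383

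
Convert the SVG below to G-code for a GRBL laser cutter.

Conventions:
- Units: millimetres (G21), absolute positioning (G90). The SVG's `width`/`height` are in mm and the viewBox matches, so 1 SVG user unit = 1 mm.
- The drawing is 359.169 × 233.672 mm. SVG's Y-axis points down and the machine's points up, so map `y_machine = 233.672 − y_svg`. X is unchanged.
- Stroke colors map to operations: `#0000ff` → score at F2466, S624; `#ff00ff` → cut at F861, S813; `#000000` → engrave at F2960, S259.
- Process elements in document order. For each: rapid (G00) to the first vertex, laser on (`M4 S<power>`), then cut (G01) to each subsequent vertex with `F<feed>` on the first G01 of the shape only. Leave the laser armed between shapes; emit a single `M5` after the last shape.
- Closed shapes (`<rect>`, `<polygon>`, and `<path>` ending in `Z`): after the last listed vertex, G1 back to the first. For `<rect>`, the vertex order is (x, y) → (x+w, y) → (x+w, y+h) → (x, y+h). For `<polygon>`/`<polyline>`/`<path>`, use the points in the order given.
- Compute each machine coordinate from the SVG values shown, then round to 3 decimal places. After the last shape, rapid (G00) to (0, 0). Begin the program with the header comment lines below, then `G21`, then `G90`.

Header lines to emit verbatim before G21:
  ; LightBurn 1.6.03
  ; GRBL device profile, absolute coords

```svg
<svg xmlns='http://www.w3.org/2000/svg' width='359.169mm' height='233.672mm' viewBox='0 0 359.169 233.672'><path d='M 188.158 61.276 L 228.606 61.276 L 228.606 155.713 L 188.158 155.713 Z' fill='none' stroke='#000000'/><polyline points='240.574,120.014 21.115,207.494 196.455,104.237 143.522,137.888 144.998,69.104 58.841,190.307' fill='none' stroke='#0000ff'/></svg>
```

viewBox `0 0 359.169 233.672` with mm width/height → 1 unit = 1 mm. Flip: y_m = 233.672 − y_svg.

**Shape 1** — `<path>` rectangle, stroke `#000000` → engrave (S259, F2960). Machine vertices: (188.158,172.396) → (228.606,172.396) → (228.606,77.959) → (188.158,77.959) → (188.158,172.396). Closed: final G1 returns to the first vertex.

**Shape 2** — `<polyline>` open polyline, stroke `#0000ff` → score (S624, F2466). Machine vertices: (240.574,113.658) → (21.115,26.178) → (196.455,129.435) → (143.522,95.784) → (144.998,164.568) → (58.841,43.365). Open path.

; LightBurn 1.6.03
; GRBL device profile, absolute coords
G21
G90
G00 X188.158 Y172.396
M4 S259
G01 X228.606 Y172.396 F2960
G01 X228.606 Y77.959
G01 X188.158 Y77.959
G01 X188.158 Y172.396
G00 X240.574 Y113.658
M4 S624
G01 X21.115 Y26.178 F2466
G01 X196.455 Y129.435
G01 X143.522 Y95.784
G01 X144.998 Y164.568
G01 X58.841 Y43.365
M5
G00 X0.000 Y0.000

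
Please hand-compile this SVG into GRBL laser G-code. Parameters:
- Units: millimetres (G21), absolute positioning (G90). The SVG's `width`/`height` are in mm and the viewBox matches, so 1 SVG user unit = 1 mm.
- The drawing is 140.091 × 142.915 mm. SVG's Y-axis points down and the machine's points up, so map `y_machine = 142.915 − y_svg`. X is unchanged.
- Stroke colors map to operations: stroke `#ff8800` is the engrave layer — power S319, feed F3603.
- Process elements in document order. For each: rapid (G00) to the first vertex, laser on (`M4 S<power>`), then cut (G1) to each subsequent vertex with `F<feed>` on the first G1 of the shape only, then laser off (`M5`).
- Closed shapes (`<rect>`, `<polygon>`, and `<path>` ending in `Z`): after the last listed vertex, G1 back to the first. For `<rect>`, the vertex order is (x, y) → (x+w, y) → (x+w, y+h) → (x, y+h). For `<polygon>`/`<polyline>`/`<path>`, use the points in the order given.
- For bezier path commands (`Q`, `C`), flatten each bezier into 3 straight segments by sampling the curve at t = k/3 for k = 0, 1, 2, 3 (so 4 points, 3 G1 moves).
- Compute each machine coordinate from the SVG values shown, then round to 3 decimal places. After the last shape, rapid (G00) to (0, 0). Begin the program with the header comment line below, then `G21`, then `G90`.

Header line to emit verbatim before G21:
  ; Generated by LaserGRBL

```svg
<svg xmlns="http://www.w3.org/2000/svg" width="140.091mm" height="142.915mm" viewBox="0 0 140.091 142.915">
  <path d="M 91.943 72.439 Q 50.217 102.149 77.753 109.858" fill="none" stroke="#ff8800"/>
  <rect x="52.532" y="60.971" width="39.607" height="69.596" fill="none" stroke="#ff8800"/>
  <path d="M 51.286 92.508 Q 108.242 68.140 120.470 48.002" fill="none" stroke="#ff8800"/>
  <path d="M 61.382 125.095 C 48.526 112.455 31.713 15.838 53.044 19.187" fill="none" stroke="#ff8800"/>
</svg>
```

; Generated by LaserGRBL
G21
G90
G00 X91.943 Y70.476
M4 S319
G1 X71.821 Y53.114 F3603
G1 X67.091 Y40.641
G1 X77.753 Y33.057
M5
G00 X52.532 Y81.944
M4 S319
G1 X92.139 Y81.944 F3603
G1 X92.139 Y12.348
G1 X52.532 Y12.348
G1 X52.532 Y81.944
M5
G00 X51.286 Y50.407
M4 S319
G1 X84.287 Y66.182 F3603
G1 X107.348 Y81.018
G1 X120.470 Y94.913
M5
G00 X61.382 Y17.820
M4 S319
G1 X48.766 Y51.640 F3603
G1 X42.868 Y100.568
G1 X53.044 Y123.728
M5
G00 X0.000 Y0.000

1 u = 1 mm; y_m = 142.915 − y.

[1] `<path>` quadratic bezier, #ff8800→engrave S319 F3603: (91.943,70.476) → (71.821,53.114) → (67.091,40.641) → (77.753,33.057)

[2] `<rect>` rectangle, #ff8800→engrave S319 F3603: (52.532,81.944) → (92.139,81.944) → (92.139,12.348) → (52.532,12.348) → (52.532,81.944) (closed)

[3] `<path>` quadratic bezier, #ff8800→engrave S319 F3603: (51.286,50.407) → (84.287,66.182) → (107.348,81.018) → (120.470,94.913)

[4] `<path>` cubic bezier, #ff8800→engrave S319 F3603: (61.382,17.820) → (48.766,51.640) → (42.868,100.568) → (53.044,123.728)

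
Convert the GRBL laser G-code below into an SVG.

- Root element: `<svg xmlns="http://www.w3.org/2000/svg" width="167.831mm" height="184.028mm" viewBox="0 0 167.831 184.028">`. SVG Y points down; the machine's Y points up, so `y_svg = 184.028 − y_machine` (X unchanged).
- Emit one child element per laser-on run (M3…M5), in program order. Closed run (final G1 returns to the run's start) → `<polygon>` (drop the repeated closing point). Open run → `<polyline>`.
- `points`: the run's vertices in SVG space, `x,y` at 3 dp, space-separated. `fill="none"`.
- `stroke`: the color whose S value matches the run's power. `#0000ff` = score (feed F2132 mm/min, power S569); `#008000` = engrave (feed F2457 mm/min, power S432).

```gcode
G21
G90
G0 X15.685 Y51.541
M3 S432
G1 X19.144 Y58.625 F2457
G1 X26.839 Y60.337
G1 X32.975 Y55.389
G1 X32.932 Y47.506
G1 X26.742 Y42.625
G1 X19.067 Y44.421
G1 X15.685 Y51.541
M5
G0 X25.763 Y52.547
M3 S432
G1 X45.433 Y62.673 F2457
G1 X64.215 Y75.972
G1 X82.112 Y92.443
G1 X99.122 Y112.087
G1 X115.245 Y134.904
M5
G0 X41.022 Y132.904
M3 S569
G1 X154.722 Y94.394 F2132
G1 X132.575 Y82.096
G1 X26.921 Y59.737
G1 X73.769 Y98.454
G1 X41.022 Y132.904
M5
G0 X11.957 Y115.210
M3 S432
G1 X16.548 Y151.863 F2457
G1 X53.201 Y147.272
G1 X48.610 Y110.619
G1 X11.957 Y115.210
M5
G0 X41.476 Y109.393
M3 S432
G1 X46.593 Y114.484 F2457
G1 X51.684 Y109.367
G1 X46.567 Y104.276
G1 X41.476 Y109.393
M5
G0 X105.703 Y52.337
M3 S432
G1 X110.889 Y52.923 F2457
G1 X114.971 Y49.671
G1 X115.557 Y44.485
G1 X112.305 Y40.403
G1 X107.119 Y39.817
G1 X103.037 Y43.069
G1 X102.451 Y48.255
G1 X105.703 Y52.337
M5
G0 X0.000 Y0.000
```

Machine Y-up, SVG Y-down with viewBox height 184.028, so y_svg = 184.028 − y_machine; X carries over.

Run 1: power S432 maps to stroke `#008000` (engrave). The run returns to its start, so emit a `<polygon>` with points (Y-flipped): 15.685,132.487 19.144,125.403 26.839,123.691 32.975,128.639 32.932,136.522 26.742,141.403 19.067,139.607.

Run 2: S432 ⇒ engrave layer `#008000`. The run is open, so emit a `<polyline>` with points (Y-flipped): 25.763,131.481 45.433,121.355 64.215,108.056 82.112,91.585 99.122,71.941 115.245,49.124.

Run 3: power S569 maps to stroke `#0000ff` (score). The run returns to its start, so emit a `<polygon>` with points (Y-flipped): 41.022,51.124 154.722,89.634 132.575,101.932 26.921,124.291 73.769,85.574.

Run 4: power S432 maps to stroke `#008000` (engrave). The run returns to its start, so emit a `<polygon>` with points (Y-flipped): 11.957,68.818 16.548,32.165 53.201,36.756 48.610,73.409.

Run 5: power S432 maps to stroke `#008000` (engrave). The run returns to its start, so emit a `<polygon>` with points (Y-flipped): 41.476,74.635 46.593,69.544 51.684,74.661 46.567,79.752.

Run 6: power S432 maps to stroke `#008000` (engrave). The run returns to its start, so emit a `<polygon>` with points (Y-flipped): 105.703,131.691 110.889,131.105 114.971,134.357 115.557,139.543 112.305,143.625 107.119,144.211 103.037,140.959 102.451,135.773.

<svg xmlns="http://www.w3.org/2000/svg" width="167.831mm" height="184.028mm" viewBox="0 0 167.831 184.028">
  <polygon points="15.685,132.487 19.144,125.403 26.839,123.691 32.975,128.639 32.932,136.522 26.742,141.403 19.067,139.607" fill="none" stroke="#008000"/>
  <polyline points="25.763,131.481 45.433,121.355 64.215,108.056 82.112,91.585 99.122,71.941 115.245,49.124" fill="none" stroke="#008000"/>
  <polygon points="41.022,51.124 154.722,89.634 132.575,101.932 26.921,124.291 73.769,85.574" fill="none" stroke="#0000ff"/>
  <polygon points="11.957,68.818 16.548,32.165 53.201,36.756 48.610,73.409" fill="none" stroke="#008000"/>
  <polygon points="41.476,74.635 46.593,69.544 51.684,74.661 46.567,79.752" fill="none" stroke="#008000"/>
  <polygon points="105.703,131.691 110.889,131.105 114.971,134.357 115.557,139.543 112.305,143.625 107.119,144.211 103.037,140.959 102.451,135.773" fill="none" stroke="#008000"/>
</svg>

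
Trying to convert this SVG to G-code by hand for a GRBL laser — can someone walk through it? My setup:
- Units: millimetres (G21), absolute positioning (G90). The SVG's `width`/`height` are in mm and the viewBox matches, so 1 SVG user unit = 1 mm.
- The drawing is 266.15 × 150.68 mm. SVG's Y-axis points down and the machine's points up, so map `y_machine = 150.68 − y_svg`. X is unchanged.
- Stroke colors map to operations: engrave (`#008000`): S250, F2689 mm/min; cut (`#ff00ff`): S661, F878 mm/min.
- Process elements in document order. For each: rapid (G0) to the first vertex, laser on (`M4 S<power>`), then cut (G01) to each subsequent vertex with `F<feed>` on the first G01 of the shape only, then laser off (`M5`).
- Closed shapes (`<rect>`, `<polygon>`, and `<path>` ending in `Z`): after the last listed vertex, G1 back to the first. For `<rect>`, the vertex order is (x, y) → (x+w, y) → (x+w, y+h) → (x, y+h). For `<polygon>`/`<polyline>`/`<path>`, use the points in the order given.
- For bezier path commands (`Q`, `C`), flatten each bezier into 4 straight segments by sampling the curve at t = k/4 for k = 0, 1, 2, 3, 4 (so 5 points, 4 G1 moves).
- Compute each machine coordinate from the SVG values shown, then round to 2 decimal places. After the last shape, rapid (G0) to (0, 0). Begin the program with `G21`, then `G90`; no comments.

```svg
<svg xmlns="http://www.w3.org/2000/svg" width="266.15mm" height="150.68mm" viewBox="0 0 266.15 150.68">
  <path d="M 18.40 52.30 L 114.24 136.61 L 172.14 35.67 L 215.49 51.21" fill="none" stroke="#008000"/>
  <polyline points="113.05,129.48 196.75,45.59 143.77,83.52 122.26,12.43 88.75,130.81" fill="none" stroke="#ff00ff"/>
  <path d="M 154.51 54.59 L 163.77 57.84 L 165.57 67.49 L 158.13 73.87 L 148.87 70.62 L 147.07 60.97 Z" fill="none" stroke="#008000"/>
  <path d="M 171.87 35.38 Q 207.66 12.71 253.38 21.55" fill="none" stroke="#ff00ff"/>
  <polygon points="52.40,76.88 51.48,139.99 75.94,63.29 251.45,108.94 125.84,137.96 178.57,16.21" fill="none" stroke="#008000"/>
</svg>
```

Since the viewBox matches the mm dimensions, user units are millimetres directly. The only transform is the Y-flip y_m = 150.68 − y_svg.

Shape 1 is a open polyline drawn with `<path>`. Its stroke #008000 means engrave at S250, F2689. After flipping Y the toolpath is (18.40,98.38) → (114.24,14.07) → (172.14,115.01) → (215.49,99.47).

Shape 2 is a open polyline drawn with `<polyline>`. Its stroke #ff00ff means cut at S661, F878. After flipping Y the toolpath is (113.05,21.20) → (196.75,105.09) → (143.77,67.16) → (122.26,138.25) → (88.75,19.87).

Shape 3 is a regular polygon drawn with `<path>`. Its stroke #008000 means engrave at S250, F2689. After flipping Y the toolpath is (154.51,96.09) → (163.77,92.84) → (165.57,83.19) → (158.13,76.81) → (148.87,80.06) → (147.07,89.71) → (154.51,96.09), returning to the start.

Shape 4 is a quadratic bezier drawn with `<path>`. Its stroke #ff00ff means cut at S661, F878. After flipping Y the toolpath is (171.87,115.30) → (190.39,124.67) → (210.14,130.09) → (231.14,131.58) → (253.38,129.13).

Shape 5 is a closed polygon drawn with `<polygon>`. Its stroke #008000 means engrave at S250, F2689. After flipping Y the toolpath is (52.40,73.80) → (51.48,10.69) → (75.94,87.39) → (251.45,41.74) → (125.84,12.72) → (178.57,134.47) → (52.40,73.80), returning to the start.

G21
G90
G0 X18.40 Y98.38
M4 S250
G01 X114.24 Y14.07 F2689
G01 X172.14 Y115.01
G01 X215.49 Y99.47
M5
G0 X113.05 Y21.20
M4 S661
G01 X196.75 Y105.09 F878
G01 X143.77 Y67.16
G01 X122.26 Y138.25
G01 X88.75 Y19.87
M5
G0 X154.51 Y96.09
M4 S250
G01 X163.77 Y92.84 F2689
G01 X165.57 Y83.19
G01 X158.13 Y76.81
G01 X148.87 Y80.06
G01 X147.07 Y89.71
G01 X154.51 Y96.09
M5
G0 X171.87 Y115.30
M4 S661
G01 X190.39 Y124.67 F878
G01 X210.14 Y130.09
G01 X231.14 Y131.58
G01 X253.38 Y129.13
M5
G0 X52.40 Y73.80
M4 S250
G01 X51.48 Y10.69 F2689
G01 X75.94 Y87.39
G01 X251.45 Y41.74
G01 X125.84 Y12.72
G01 X178.57 Y134.47
G01 X52.40 Y73.80
M5
G0 X0.00 Y0.00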